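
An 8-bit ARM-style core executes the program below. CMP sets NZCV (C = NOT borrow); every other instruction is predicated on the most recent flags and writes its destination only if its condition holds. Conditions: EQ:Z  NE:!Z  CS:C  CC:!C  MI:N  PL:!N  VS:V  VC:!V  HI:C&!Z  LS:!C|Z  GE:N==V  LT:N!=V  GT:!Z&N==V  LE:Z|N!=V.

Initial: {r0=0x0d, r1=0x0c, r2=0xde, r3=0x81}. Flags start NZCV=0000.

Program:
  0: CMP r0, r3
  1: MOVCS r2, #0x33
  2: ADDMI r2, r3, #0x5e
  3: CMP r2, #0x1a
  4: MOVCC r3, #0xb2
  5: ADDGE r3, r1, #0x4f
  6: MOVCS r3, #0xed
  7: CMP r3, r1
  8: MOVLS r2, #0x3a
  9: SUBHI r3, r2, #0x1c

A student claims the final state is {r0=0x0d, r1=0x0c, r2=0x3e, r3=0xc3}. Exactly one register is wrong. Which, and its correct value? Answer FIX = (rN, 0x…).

FIX = (r2, 0xdf)

0: ✓ CMP  NZCV=1001
1: · MOVCS
2: ✓ ADDMI  r2←0xdf
3: ✓ CMP  NZCV=1010
4: · MOVCC
5: · ADDGE
6: ✓ MOVCS  r3←0xed
7: ✓ CMP  NZCV=1010
8: · MOVLS
9: ✓ SUBHI  r3←0xc3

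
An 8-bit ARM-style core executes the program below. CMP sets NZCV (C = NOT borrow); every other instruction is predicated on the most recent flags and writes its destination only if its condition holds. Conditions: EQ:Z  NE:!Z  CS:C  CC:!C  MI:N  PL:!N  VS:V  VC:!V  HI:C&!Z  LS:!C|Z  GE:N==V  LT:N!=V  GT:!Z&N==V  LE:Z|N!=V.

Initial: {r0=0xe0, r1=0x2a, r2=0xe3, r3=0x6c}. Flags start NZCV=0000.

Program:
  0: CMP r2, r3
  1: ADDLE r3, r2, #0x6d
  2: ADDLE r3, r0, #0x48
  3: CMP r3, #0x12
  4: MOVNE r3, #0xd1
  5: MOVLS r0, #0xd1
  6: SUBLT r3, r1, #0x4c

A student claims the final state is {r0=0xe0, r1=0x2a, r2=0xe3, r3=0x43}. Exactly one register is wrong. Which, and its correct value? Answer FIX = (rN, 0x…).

FIX = (r3, 0xd1)

[0] flags=0011 → (cmp)
[1] flags=0011 LE?T → r3=0x50
[2] flags=0011 LE?T → r3=0x28
[3] flags=0010 → (cmp)
[4] flags=0010 NE?T → r3=0xd1
[5] flags=0010 LS?F → skip
[6] flags=0010 LT?F → skip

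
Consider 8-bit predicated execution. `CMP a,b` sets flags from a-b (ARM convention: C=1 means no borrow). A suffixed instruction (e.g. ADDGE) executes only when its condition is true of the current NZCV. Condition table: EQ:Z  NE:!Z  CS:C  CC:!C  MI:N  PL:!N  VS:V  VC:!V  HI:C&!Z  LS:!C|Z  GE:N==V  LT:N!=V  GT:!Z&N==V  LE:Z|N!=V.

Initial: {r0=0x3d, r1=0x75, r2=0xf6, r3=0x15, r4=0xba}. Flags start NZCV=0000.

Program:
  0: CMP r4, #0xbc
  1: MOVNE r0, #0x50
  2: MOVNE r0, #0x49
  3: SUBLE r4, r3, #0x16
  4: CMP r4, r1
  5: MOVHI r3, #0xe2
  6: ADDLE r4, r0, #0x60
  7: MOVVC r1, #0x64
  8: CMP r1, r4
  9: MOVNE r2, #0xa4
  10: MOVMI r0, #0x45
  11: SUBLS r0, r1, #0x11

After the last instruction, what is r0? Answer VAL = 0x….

0: ✓ CMP  NZCV=1000
1: ✓ MOVNE  r0←0x50
2: ✓ MOVNE  r0←0x49
3: ✓ SUBLE  r4←0xff
4: ✓ CMP  NZCV=1010
5: ✓ MOVHI  r3←0xe2
6: ✓ ADDLE  r4←0xa9
7: ✓ MOVVC  r1←0x64
8: ✓ CMP  NZCV=1001
9: ✓ MOVNE  r2←0xa4
10: ✓ MOVMI  r0←0x45
11: ✓ SUBLS  r0←0x53

VAL = 0x53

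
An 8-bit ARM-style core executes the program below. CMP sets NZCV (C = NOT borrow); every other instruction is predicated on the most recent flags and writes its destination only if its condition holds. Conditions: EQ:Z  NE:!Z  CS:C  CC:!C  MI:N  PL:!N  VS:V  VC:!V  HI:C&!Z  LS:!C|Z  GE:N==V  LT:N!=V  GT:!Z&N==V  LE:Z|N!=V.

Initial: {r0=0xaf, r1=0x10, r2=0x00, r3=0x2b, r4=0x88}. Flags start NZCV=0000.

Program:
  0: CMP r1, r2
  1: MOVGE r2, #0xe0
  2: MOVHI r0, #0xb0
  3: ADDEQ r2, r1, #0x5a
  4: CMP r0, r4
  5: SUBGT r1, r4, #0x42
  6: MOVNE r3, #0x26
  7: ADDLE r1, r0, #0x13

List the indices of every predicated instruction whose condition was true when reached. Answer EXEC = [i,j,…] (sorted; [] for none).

EXEC = [1,2,5,6]

[0] flags=0010 → (cmp)
[1] flags=0010 GE?T → r2=0xe0
[2] flags=0010 HI?T → r0=0xb0
[3] flags=0010 EQ?F → skip
[4] flags=0010 → (cmp)
[5] flags=0010 GT?T → r1=0x46
[6] flags=0010 NE?T → r3=0x26
[7] flags=0010 LE?F → skip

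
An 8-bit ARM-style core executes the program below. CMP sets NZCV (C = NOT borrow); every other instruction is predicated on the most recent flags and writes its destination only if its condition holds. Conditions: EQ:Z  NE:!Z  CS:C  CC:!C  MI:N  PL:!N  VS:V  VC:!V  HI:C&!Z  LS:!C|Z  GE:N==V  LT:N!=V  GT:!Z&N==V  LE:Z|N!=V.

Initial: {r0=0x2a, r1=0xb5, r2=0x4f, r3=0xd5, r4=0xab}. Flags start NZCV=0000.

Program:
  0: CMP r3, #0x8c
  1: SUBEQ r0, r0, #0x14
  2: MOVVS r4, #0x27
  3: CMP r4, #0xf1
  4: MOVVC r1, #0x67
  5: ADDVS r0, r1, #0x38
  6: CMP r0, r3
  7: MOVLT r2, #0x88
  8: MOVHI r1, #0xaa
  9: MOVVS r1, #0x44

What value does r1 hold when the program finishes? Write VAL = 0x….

VAL = 0x67

0: ✓ CMP  NZCV=0010
1: · SUBEQ
2: · MOVVS
3: ✓ CMP  NZCV=1000
4: ✓ MOVVC  r1←0x67
5: · ADDVS
6: ✓ CMP  NZCV=0000
7: · MOVLT
8: · MOVHI
9: · MOVVS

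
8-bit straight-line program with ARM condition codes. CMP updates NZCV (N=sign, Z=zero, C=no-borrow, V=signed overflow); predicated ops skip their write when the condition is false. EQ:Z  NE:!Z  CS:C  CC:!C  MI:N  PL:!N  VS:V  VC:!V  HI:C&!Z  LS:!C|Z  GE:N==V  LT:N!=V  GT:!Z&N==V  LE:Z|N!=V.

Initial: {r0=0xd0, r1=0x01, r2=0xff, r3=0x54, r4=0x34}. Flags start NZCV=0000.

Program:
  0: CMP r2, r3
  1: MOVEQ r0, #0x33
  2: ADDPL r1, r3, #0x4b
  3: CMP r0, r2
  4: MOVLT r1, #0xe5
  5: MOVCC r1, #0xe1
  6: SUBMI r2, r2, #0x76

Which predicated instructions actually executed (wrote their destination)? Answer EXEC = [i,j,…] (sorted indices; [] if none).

0: ✓ CMP  NZCV=1010
1: · MOVEQ
2: · ADDPL
3: ✓ CMP  NZCV=1000
4: ✓ MOVLT  r1←0xe5
5: ✓ MOVCC  r1←0xe1
6: ✓ SUBMI  r2←0x89

EXEC = [4,5,6]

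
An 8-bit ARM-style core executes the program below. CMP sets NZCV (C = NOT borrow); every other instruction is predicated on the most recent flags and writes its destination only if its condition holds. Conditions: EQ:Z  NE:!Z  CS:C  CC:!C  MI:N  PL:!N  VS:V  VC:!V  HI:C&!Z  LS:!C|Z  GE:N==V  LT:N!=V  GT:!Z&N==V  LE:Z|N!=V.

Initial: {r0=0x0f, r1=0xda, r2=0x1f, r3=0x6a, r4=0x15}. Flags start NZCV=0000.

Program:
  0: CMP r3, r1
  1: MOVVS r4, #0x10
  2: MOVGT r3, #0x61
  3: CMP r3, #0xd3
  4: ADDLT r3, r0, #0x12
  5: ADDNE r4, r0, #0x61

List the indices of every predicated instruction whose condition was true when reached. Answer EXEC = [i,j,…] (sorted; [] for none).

0: ✓ CMP  NZCV=1001
1: ✓ MOVVS  r4←0x10
2: ✓ MOVGT  r3←0x61
3: ✓ CMP  NZCV=1001
4: · ADDLT
5: ✓ ADDNE  r4←0x70

EXEC = [1,2,5]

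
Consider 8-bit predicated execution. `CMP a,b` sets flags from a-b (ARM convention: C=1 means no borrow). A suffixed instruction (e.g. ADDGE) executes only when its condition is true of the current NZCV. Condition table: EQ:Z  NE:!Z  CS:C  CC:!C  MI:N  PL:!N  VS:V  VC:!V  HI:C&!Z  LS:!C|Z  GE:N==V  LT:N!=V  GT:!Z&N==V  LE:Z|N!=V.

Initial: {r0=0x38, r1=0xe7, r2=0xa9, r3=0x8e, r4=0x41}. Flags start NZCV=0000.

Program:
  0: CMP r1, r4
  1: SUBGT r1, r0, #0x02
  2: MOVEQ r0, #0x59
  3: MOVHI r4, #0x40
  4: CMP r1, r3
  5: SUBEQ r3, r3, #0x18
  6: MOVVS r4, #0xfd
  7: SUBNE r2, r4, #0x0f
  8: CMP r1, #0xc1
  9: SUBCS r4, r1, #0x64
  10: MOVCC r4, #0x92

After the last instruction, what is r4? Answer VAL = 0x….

[0] flags=1010 → (cmp)
[1] flags=1010 GT?F → skip
[2] flags=1010 EQ?F → skip
[3] flags=1010 HI?T → r4=0x40
[4] flags=0010 → (cmp)
[5] flags=0010 EQ?F → skip
[6] flags=0010 VS?F → skip
[7] flags=0010 NE?T → r2=0x31
[8] flags=0010 → (cmp)
[9] flags=0010 CS?T → r4=0x83
[10] flags=0010 CC?F → skip

VAL = 0x83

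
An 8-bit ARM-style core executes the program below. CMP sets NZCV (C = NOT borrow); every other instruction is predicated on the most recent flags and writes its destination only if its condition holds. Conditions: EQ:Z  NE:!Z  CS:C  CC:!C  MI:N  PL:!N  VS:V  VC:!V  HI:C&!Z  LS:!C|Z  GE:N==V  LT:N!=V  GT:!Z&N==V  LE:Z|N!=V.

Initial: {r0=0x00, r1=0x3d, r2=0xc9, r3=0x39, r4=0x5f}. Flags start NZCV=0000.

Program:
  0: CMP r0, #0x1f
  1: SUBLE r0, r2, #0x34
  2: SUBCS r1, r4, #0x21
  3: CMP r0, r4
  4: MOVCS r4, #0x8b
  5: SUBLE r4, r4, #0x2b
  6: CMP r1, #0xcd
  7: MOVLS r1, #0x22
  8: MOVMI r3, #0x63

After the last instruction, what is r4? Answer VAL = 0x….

VAL = 0x60

0: ✓ CMP  NZCV=1000
1: ✓ SUBLE  r0←0x95
2: · SUBCS
3: ✓ CMP  NZCV=0011
4: ✓ MOVCS  r4←0x8b
5: ✓ SUBLE  r4←0x60
6: ✓ CMP  NZCV=0000
7: ✓ MOVLS  r1←0x22
8: · MOVMI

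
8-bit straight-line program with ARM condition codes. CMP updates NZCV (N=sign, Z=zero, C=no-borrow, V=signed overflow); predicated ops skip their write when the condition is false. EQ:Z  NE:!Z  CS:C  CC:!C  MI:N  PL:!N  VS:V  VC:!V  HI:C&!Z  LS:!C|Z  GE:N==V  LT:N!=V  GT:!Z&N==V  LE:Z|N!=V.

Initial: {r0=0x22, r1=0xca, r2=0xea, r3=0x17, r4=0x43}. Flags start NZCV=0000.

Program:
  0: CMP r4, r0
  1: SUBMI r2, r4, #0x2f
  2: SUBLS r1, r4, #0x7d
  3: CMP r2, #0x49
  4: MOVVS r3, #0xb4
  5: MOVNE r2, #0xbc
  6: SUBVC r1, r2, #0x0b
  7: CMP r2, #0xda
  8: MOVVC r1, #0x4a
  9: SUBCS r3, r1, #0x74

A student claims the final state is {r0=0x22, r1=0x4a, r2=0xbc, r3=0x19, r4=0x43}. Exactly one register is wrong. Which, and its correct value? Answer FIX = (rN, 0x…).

FIX = (r3, 0x17)

[0] flags=0010 → (cmp)
[1] flags=0010 MI?F → skip
[2] flags=0010 LS?F → skip
[3] flags=1010 → (cmp)
[4] flags=1010 VS?F → skip
[5] flags=1010 NE?T → r2=0xbc
[6] flags=1010 VC?T → r1=0xb1
[7] flags=1000 → (cmp)
[8] flags=1000 VC?T → r1=0x4a
[9] flags=1000 CS?F → skip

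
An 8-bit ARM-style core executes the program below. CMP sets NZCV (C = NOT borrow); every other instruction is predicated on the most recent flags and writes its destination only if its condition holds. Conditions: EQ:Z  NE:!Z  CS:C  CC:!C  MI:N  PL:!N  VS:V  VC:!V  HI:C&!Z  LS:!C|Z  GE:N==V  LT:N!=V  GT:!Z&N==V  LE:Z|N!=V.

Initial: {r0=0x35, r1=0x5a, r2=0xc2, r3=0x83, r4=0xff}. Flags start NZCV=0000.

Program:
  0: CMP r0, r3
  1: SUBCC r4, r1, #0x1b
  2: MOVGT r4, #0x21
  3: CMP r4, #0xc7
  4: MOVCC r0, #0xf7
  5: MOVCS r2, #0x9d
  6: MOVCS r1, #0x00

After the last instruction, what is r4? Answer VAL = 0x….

[0] flags=1001 → (cmp)
[1] flags=1001 CC?T → r4=0x3f
[2] flags=1001 GT?T → r4=0x21
[3] flags=0000 → (cmp)
[4] flags=0000 CC?T → r0=0xf7
[5] flags=0000 CS?F → skip
[6] flags=0000 CS?F → skip

VAL = 0x21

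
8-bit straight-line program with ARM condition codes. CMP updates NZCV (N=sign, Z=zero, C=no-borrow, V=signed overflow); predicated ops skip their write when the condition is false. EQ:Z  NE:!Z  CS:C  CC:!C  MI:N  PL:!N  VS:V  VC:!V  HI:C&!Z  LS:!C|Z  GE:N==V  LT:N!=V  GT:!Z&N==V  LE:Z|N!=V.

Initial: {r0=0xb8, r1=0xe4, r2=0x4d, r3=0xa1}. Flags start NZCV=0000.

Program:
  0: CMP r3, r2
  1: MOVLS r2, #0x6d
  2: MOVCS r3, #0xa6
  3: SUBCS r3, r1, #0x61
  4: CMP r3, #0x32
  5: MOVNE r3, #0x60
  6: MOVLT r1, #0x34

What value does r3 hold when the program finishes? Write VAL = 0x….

VAL = 0x60

0: ✓ CMP  NZCV=0011
1: · MOVLS
2: ✓ MOVCS  r3←0xa6
3: ✓ SUBCS  r3←0x83
4: ✓ CMP  NZCV=0011
5: ✓ MOVNE  r3←0x60
6: ✓ MOVLT  r1←0x34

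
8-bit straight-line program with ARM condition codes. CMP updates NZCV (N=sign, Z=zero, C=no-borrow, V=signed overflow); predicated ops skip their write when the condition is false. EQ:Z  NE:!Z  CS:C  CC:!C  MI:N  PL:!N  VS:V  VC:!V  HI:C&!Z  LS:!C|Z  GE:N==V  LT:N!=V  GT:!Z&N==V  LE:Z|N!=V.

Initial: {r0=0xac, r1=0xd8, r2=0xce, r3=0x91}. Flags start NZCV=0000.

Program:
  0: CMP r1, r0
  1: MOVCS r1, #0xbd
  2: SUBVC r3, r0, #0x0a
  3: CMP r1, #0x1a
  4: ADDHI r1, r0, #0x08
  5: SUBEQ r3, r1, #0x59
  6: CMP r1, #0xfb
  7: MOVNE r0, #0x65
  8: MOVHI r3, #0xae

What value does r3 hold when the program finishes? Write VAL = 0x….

VAL = 0xa2

0: ✓ CMP  NZCV=0010
1: ✓ MOVCS  r1←0xbd
2: ✓ SUBVC  r3←0xa2
3: ✓ CMP  NZCV=1010
4: ✓ ADDHI  r1←0xb4
5: · SUBEQ
6: ✓ CMP  NZCV=1000
7: ✓ MOVNE  r0←0x65
8: · MOVHI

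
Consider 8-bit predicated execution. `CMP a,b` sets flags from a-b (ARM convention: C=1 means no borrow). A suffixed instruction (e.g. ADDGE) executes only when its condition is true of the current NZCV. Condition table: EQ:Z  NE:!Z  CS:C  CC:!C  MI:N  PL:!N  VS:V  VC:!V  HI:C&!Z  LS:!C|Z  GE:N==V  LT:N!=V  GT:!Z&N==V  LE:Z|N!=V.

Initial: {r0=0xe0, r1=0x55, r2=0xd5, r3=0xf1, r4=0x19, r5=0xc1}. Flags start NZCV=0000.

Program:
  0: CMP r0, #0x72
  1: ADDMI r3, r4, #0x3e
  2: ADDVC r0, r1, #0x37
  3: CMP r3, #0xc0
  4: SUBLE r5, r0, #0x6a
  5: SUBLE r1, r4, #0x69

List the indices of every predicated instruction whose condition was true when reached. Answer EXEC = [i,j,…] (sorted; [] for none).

EXEC = []

[0] flags=0011 → (cmp)
[1] flags=0011 MI?F → skip
[2] flags=0011 VC?F → skip
[3] flags=0010 → (cmp)
[4] flags=0010 LE?F → skip
[5] flags=0010 LE?F → skip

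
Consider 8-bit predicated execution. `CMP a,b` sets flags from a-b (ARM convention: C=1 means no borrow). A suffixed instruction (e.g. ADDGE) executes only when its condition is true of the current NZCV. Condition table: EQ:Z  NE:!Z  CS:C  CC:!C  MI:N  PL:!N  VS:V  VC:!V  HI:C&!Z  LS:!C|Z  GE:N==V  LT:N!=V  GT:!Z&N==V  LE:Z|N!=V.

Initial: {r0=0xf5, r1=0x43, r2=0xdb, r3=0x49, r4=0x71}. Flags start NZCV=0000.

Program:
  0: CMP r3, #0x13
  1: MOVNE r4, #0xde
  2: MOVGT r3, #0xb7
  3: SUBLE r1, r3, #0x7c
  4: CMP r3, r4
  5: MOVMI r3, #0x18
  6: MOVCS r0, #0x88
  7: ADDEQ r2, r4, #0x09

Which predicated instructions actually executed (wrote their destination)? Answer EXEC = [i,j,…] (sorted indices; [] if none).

EXEC = [1,2,5]

0: ✓ CMP  NZCV=0010
1: ✓ MOVNE  r4←0xde
2: ✓ MOVGT  r3←0xb7
3: · SUBLE
4: ✓ CMP  NZCV=1000
5: ✓ MOVMI  r3←0x18
6: · MOVCS
7: · ADDEQ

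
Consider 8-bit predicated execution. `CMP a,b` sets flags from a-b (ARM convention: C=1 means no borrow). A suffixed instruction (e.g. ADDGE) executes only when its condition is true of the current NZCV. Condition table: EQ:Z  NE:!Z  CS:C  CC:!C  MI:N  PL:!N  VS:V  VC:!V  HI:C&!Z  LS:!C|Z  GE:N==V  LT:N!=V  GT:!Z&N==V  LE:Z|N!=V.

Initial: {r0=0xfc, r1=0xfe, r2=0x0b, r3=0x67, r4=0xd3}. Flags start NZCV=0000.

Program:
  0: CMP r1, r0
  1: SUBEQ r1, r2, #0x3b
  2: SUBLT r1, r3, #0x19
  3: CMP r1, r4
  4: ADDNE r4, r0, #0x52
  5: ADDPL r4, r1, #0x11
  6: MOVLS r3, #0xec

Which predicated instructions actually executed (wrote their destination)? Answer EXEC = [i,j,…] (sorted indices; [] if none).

0: ✓ CMP  NZCV=0010
1: · SUBEQ
2: · SUBLT
3: ✓ CMP  NZCV=0010
4: ✓ ADDNE  r4←0x4e
5: ✓ ADDPL  r4←0x0f
6: · MOVLS

EXEC = [4,5]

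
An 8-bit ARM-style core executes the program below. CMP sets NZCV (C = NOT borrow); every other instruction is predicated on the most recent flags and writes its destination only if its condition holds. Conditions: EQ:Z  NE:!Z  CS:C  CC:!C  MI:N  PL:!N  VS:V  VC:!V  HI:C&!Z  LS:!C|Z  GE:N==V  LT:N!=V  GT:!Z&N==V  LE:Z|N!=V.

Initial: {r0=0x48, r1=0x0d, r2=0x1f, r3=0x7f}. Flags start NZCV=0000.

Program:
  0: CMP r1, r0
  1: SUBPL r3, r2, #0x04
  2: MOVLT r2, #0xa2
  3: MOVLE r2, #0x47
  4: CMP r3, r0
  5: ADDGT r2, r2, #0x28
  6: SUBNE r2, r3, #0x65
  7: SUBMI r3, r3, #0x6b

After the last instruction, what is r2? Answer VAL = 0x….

[0] flags=1000 → (cmp)
[1] flags=1000 PL?F → skip
[2] flags=1000 LT?T → r2=0xa2
[3] flags=1000 LE?T → r2=0x47
[4] flags=0010 → (cmp)
[5] flags=0010 GT?T → r2=0x6f
[6] flags=0010 NE?T → r2=0x1a
[7] flags=0010 MI?F → skip

VAL = 0x1a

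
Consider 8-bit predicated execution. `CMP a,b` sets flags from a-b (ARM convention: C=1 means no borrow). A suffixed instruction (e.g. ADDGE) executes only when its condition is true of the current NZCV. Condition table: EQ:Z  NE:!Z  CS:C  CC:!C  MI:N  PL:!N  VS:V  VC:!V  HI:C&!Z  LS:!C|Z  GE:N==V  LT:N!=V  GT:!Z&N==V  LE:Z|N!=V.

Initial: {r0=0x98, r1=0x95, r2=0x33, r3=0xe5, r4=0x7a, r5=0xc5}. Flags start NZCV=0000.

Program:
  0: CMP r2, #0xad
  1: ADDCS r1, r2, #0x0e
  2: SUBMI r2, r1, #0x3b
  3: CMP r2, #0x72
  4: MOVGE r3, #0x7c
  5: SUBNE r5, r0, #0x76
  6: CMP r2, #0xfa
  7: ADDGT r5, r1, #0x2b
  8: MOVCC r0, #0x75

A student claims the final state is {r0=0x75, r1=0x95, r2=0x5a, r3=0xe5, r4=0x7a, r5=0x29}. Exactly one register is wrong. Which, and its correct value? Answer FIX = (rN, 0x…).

FIX = (r5, 0xc0)

[0] flags=1001 → (cmp)
[1] flags=1001 CS?F → skip
[2] flags=1001 MI?T → r2=0x5a
[3] flags=1000 → (cmp)
[4] flags=1000 GE?F → skip
[5] flags=1000 NE?T → r5=0x22
[6] flags=0000 → (cmp)
[7] flags=0000 GT?T → r5=0xc0
[8] flags=0000 CC?T → r0=0x75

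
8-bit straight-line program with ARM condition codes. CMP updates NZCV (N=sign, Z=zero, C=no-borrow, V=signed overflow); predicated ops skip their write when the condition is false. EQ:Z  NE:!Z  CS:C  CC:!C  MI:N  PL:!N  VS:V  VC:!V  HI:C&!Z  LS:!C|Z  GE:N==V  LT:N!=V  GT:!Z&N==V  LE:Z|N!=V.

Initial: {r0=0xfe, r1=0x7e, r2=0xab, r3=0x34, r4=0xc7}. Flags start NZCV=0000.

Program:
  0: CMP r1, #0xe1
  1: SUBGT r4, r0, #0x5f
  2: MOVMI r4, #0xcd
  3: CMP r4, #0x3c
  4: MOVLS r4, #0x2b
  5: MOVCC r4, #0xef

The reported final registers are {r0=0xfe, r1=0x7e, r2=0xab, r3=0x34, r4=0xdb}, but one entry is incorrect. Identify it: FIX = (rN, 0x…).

FIX = (r4, 0xcd)

0: ✓ CMP  NZCV=1001
1: ✓ SUBGT  r4←0x9f
2: ✓ MOVMI  r4←0xcd
3: ✓ CMP  NZCV=1010
4: · MOVLS
5: · MOVCC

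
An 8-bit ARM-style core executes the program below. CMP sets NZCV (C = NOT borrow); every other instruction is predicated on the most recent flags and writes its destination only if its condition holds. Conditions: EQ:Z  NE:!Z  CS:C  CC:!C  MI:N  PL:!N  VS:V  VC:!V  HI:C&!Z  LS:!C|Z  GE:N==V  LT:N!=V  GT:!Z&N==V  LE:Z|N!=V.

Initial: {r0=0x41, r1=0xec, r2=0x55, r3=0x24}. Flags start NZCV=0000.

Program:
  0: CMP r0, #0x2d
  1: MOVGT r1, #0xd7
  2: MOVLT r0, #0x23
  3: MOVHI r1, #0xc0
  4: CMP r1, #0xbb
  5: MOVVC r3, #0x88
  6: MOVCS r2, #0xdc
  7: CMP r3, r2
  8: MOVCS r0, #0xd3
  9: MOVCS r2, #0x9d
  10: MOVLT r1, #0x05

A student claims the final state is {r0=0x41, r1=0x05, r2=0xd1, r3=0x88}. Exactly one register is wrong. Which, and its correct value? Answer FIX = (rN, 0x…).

FIX = (r2, 0xdc)

[0] flags=0010 → (cmp)
[1] flags=0010 GT?T → r1=0xd7
[2] flags=0010 LT?F → skip
[3] flags=0010 HI?T → r1=0xc0
[4] flags=0010 → (cmp)
[5] flags=0010 VC?T → r3=0x88
[6] flags=0010 CS?T → r2=0xdc
[7] flags=1000 → (cmp)
[8] flags=1000 CS?F → skip
[9] flags=1000 CS?F → skip
[10] flags=1000 LT?T → r1=0x05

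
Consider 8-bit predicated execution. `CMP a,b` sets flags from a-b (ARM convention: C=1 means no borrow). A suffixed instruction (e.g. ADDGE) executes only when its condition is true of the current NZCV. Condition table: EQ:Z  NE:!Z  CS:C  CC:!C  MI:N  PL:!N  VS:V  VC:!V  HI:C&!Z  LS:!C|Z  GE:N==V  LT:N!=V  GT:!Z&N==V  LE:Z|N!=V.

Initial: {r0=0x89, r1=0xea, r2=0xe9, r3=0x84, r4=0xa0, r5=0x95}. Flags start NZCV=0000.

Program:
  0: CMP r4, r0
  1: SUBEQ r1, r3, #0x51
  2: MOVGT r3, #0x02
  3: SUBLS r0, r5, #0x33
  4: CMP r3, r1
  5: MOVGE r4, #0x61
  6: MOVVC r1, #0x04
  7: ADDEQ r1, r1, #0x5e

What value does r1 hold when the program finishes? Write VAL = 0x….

0: ✓ CMP  NZCV=0010
1: · SUBEQ
2: ✓ MOVGT  r3←0x02
3: · SUBLS
4: ✓ CMP  NZCV=0000
5: ✓ MOVGE  r4←0x61
6: ✓ MOVVC  r1←0x04
7: · ADDEQ

VAL = 0x04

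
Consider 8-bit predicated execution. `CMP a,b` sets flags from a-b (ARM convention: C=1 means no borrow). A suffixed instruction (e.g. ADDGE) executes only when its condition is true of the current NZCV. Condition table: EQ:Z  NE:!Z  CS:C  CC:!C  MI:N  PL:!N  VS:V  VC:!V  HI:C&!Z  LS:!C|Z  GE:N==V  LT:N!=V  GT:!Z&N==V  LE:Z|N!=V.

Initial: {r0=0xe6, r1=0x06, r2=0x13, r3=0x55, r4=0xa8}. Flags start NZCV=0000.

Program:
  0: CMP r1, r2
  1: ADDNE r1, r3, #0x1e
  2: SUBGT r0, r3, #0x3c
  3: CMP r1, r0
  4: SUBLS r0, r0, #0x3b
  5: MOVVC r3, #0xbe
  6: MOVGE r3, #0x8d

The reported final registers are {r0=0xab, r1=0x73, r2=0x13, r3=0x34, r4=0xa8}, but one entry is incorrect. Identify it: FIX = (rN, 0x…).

0: ✓ CMP  NZCV=1000
1: ✓ ADDNE  r1←0x73
2: · SUBGT
3: ✓ CMP  NZCV=1001
4: ✓ SUBLS  r0←0xab
5: · MOVVC
6: ✓ MOVGE  r3←0x8d

FIX = (r3, 0x8d)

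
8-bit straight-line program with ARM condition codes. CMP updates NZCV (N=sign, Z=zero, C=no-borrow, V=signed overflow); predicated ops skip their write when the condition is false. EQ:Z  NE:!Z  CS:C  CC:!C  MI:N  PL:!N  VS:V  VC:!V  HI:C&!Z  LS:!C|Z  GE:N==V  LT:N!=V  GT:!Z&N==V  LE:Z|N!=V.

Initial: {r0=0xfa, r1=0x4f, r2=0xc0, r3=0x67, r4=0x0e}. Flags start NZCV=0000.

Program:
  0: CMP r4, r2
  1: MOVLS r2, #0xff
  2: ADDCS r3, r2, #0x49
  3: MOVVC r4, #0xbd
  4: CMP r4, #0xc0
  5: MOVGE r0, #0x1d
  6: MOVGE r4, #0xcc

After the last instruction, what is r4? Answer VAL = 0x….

VAL = 0xbd

[0] flags=0000 → (cmp)
[1] flags=0000 LS?T → r2=0xff
[2] flags=0000 CS?F → skip
[3] flags=0000 VC?T → r4=0xbd
[4] flags=1000 → (cmp)
[5] flags=1000 GE?F → skip
[6] flags=1000 GE?F → skip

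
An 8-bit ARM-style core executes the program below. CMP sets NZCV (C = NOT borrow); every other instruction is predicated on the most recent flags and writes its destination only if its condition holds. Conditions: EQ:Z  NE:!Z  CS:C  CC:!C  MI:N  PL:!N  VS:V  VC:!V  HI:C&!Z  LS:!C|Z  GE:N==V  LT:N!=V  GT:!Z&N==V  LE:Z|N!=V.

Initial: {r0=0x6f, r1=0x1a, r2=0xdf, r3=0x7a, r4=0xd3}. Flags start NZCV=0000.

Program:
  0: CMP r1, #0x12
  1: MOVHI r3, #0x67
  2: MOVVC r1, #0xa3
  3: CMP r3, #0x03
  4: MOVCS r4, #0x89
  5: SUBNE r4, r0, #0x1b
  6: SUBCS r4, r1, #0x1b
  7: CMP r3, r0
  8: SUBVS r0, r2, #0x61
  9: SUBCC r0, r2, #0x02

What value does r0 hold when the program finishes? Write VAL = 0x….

0: ✓ CMP  NZCV=0010
1: ✓ MOVHI  r3←0x67
2: ✓ MOVVC  r1←0xa3
3: ✓ CMP  NZCV=0010
4: ✓ MOVCS  r4←0x89
5: ✓ SUBNE  r4←0x54
6: ✓ SUBCS  r4←0x88
7: ✓ CMP  NZCV=1000
8: · SUBVS
9: ✓ SUBCC  r0←0xdd

VAL = 0xdd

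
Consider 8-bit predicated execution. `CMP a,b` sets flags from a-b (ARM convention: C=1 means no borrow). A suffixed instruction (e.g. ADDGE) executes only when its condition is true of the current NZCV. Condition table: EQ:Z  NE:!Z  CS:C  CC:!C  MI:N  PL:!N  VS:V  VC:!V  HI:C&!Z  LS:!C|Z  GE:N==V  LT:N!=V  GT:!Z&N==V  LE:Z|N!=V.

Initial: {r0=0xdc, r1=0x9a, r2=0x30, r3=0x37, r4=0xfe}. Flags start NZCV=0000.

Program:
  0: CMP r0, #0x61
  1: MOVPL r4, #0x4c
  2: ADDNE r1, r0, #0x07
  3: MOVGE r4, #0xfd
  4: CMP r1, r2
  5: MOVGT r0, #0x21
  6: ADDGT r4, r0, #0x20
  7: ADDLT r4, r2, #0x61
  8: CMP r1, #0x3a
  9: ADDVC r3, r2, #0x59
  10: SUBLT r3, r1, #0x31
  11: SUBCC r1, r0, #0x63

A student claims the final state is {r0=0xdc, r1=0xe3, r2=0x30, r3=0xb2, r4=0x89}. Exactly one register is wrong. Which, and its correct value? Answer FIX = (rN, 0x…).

FIX = (r4, 0x91)

0: ✓ CMP  NZCV=0011
1: ✓ MOVPL  r4←0x4c
2: ✓ ADDNE  r1←0xe3
3: · MOVGE
4: ✓ CMP  NZCV=1010
5: · MOVGT
6: · ADDGT
7: ✓ ADDLT  r4←0x91
8: ✓ CMP  NZCV=1010
9: ✓ ADDVC  r3←0x89
10: ✓ SUBLT  r3←0xb2
11: · SUBCC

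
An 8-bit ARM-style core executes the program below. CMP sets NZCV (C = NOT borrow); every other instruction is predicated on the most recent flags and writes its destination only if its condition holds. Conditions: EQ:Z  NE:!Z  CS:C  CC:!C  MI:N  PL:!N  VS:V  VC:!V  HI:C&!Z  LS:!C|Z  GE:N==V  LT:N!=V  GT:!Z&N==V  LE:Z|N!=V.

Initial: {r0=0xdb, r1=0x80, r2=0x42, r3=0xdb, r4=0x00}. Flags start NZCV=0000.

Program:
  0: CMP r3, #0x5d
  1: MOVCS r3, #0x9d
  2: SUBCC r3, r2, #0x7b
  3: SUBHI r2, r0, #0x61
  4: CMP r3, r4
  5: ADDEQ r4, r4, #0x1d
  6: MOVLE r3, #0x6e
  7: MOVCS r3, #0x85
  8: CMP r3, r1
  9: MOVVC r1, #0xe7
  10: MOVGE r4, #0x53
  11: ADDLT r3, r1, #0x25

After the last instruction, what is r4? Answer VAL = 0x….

[0] flags=0011 → (cmp)
[1] flags=0011 CS?T → r3=0x9d
[2] flags=0011 CC?F → skip
[3] flags=0011 HI?T → r2=0x7a
[4] flags=1010 → (cmp)
[5] flags=1010 EQ?F → skip
[6] flags=1010 LE?T → r3=0x6e
[7] flags=1010 CS?T → r3=0x85
[8] flags=0010 → (cmp)
[9] flags=0010 VC?T → r1=0xe7
[10] flags=0010 GE?T → r4=0x53
[11] flags=0010 LT?F → skip

VAL = 0x53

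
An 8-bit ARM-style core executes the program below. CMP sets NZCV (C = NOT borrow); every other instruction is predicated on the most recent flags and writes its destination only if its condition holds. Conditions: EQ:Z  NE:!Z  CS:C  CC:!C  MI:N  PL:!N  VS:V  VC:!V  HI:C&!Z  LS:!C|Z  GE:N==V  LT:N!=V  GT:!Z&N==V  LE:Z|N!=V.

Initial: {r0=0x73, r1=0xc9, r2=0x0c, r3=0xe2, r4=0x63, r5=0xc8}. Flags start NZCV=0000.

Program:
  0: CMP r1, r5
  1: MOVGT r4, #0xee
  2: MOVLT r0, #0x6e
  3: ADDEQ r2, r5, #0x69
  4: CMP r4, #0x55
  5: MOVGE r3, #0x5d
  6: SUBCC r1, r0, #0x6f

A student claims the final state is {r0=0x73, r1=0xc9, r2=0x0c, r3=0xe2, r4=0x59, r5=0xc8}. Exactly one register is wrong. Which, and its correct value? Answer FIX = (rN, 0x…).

FIX = (r4, 0xee)

[0] flags=0010 → (cmp)
[1] flags=0010 GT?T → r4=0xee
[2] flags=0010 LT?F → skip
[3] flags=0010 EQ?F → skip
[4] flags=1010 → (cmp)
[5] flags=1010 GE?F → skip
[6] flags=1010 CC?F → skip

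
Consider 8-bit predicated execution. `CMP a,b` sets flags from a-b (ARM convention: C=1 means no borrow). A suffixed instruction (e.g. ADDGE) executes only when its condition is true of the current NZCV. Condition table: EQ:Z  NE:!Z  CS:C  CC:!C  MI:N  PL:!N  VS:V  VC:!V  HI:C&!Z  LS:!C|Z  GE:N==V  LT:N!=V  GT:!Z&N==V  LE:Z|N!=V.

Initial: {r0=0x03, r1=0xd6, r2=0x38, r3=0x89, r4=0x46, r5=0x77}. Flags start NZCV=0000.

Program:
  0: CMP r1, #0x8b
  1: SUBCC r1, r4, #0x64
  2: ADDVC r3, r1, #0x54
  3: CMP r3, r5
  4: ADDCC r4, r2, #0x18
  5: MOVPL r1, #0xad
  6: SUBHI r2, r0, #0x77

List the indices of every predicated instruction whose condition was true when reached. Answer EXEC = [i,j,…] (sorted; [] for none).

0: ✓ CMP  NZCV=0010
1: · SUBCC
2: ✓ ADDVC  r3←0x2a
3: ✓ CMP  NZCV=1000
4: ✓ ADDCC  r4←0x50
5: · MOVPL
6: · SUBHI

EXEC = [2,4]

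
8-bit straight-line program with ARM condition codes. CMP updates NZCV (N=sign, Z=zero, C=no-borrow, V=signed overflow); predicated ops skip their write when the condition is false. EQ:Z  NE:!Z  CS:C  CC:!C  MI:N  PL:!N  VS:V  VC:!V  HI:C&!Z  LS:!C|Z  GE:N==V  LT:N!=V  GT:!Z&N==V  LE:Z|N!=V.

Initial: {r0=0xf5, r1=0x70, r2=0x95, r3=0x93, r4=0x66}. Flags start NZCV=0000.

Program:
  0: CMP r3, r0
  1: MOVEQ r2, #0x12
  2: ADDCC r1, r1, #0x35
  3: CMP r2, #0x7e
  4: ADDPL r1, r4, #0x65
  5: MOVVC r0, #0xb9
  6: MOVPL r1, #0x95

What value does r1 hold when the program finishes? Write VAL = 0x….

0: ✓ CMP  NZCV=1000
1: · MOVEQ
2: ✓ ADDCC  r1←0xa5
3: ✓ CMP  NZCV=0011
4: ✓ ADDPL  r1←0xcb
5: · MOVVC
6: ✓ MOVPL  r1←0x95

VAL = 0x95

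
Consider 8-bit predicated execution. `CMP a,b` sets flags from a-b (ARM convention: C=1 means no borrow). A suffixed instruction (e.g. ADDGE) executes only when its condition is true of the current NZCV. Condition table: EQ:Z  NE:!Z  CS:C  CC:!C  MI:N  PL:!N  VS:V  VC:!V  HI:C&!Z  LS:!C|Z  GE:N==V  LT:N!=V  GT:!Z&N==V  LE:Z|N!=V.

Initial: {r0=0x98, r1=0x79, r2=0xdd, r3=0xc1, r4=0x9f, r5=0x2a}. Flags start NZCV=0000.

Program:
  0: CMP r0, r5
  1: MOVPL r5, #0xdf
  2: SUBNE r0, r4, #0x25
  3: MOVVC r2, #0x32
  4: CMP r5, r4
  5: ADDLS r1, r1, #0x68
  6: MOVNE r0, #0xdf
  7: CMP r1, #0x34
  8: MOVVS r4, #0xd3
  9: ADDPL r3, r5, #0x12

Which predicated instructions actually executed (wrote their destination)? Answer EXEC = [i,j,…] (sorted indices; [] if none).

0: ✓ CMP  NZCV=0011
1: ✓ MOVPL  r5←0xdf
2: ✓ SUBNE  r0←0x7a
3: · MOVVC
4: ✓ CMP  NZCV=0010
5: · ADDLS
6: ✓ MOVNE  r0←0xdf
7: ✓ CMP  NZCV=0010
8: · MOVVS
9: ✓ ADDPL  r3←0xf1

EXEC = [1,2,6,9]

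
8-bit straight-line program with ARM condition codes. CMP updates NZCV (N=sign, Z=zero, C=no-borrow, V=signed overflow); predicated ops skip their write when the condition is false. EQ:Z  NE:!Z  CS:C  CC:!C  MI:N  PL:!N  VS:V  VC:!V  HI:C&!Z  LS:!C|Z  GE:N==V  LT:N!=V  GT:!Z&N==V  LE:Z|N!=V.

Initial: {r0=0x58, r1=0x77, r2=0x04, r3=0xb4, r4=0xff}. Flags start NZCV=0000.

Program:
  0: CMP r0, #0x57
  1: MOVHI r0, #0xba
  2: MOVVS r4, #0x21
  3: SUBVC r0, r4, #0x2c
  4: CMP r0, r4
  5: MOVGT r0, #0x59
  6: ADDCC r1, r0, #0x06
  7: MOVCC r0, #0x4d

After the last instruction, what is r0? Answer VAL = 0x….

VAL = 0x4d

[0] flags=0010 → (cmp)
[1] flags=0010 HI?T → r0=0xba
[2] flags=0010 VS?F → skip
[3] flags=0010 VC?T → r0=0xd3
[4] flags=1000 → (cmp)
[5] flags=1000 GT?F → skip
[6] flags=1000 CC?T → r1=0xd9
[7] flags=1000 CC?T → r0=0x4d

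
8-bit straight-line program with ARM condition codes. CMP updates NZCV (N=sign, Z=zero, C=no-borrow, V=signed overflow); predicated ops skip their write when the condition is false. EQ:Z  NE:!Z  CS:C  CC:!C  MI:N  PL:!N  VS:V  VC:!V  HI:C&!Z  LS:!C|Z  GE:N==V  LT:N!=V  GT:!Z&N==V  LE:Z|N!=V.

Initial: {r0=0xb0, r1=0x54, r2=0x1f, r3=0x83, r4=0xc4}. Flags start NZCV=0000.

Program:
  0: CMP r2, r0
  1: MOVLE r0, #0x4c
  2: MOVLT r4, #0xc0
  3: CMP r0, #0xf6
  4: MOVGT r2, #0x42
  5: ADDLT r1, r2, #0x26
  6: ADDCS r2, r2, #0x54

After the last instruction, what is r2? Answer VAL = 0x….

VAL = 0x1f

[0] flags=0000 → (cmp)
[1] flags=0000 LE?F → skip
[2] flags=0000 LT?F → skip
[3] flags=1000 → (cmp)
[4] flags=1000 GT?F → skip
[5] flags=1000 LT?T → r1=0x45
[6] flags=1000 CS?F → skip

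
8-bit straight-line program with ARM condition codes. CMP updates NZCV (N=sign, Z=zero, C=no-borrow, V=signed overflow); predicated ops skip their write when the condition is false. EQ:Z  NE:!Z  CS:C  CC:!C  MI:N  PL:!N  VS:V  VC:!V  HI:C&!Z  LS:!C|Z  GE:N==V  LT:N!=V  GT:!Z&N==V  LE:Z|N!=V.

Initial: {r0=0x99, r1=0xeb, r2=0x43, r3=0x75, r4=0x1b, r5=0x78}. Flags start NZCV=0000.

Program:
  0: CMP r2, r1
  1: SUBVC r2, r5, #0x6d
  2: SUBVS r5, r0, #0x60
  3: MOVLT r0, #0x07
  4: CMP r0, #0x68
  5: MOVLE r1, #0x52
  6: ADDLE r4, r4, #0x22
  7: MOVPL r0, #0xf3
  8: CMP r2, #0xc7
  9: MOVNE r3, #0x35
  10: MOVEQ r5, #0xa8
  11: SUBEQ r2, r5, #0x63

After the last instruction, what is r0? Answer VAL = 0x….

0: ✓ CMP  NZCV=0000
1: ✓ SUBVC  r2←0x0b
2: · SUBVS
3: · MOVLT
4: ✓ CMP  NZCV=0011
5: ✓ MOVLE  r1←0x52
6: ✓ ADDLE  r4←0x3d
7: ✓ MOVPL  r0←0xf3
8: ✓ CMP  NZCV=0000
9: ✓ MOVNE  r3←0x35
10: · MOVEQ
11: · SUBEQ

VAL = 0xf3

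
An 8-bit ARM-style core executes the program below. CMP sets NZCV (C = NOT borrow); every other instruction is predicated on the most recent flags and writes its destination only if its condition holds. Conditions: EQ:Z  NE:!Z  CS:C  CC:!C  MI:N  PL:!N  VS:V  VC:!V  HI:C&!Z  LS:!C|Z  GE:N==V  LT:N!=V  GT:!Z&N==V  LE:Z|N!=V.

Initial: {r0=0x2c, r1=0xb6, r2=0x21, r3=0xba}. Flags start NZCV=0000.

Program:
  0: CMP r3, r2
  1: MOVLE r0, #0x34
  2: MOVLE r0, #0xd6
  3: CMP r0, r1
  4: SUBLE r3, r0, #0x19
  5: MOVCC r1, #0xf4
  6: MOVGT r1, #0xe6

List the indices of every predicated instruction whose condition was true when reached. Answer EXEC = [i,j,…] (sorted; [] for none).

[0] flags=1010 → (cmp)
[1] flags=1010 LE?T → r0=0x34
[2] flags=1010 LE?T → r0=0xd6
[3] flags=0010 → (cmp)
[4] flags=0010 LE?F → skip
[5] flags=0010 CC?F → skip
[6] flags=0010 GT?T → r1=0xe6

EXEC = [1,2,6]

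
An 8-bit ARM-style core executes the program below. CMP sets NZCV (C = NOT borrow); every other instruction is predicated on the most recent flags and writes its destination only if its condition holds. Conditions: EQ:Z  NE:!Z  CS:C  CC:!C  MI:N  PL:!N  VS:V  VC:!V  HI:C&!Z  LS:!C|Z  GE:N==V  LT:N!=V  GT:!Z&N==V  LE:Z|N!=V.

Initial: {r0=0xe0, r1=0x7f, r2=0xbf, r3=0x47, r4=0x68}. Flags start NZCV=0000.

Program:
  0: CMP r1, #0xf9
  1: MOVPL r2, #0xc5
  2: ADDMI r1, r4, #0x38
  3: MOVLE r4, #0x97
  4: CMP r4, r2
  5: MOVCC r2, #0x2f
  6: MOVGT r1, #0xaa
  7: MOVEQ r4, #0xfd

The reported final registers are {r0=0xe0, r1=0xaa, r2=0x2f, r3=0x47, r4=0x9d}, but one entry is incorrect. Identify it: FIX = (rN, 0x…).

[0] flags=1001 → (cmp)
[1] flags=1001 PL?F → skip
[2] flags=1001 MI?T → r1=0xa0
[3] flags=1001 LE?F → skip
[4] flags=1001 → (cmp)
[5] flags=1001 CC?T → r2=0x2f
[6] flags=1001 GT?T → r1=0xaa
[7] flags=1001 EQ?F → skip

FIX = (r4, 0x68)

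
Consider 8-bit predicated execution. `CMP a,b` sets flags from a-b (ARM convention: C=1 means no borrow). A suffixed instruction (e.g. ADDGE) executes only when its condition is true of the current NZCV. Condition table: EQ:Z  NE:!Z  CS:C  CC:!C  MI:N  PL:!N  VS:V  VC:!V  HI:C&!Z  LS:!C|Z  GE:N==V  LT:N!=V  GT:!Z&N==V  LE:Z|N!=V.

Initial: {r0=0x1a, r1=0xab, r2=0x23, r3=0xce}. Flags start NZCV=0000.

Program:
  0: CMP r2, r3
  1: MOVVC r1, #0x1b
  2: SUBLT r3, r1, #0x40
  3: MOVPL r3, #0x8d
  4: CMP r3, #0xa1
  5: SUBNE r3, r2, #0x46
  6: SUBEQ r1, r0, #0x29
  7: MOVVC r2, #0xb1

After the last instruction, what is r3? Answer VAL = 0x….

[0] flags=0000 → (cmp)
[1] flags=0000 VC?T → r1=0x1b
[2] flags=0000 LT?F → skip
[3] flags=0000 PL?T → r3=0x8d
[4] flags=1000 → (cmp)
[5] flags=1000 NE?T → r3=0xdd
[6] flags=1000 EQ?F → skip
[7] flags=1000 VC?T → r2=0xb1

VAL = 0xdd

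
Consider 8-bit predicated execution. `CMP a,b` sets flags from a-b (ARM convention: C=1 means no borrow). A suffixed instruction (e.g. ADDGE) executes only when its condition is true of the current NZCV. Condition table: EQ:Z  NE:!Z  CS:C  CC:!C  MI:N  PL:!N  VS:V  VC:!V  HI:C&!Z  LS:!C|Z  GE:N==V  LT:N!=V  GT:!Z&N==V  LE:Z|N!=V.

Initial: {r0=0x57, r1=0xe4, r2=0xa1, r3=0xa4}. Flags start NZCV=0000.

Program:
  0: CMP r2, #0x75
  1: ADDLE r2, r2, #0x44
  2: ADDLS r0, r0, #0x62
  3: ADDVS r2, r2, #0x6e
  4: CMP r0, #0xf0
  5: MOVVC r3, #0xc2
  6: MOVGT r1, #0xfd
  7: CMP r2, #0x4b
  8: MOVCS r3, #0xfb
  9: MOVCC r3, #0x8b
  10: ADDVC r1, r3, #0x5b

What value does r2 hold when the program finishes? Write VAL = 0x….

VAL = 0x53

[0] flags=0011 → (cmp)
[1] flags=0011 LE?T → r2=0xe5
[2] flags=0011 LS?F → skip
[3] flags=0011 VS?T → r2=0x53
[4] flags=0000 → (cmp)
[5] flags=0000 VC?T → r3=0xc2
[6] flags=0000 GT?T → r1=0xfd
[7] flags=0010 → (cmp)
[8] flags=0010 CS?T → r3=0xfb
[9] flags=0010 CC?F → skip
[10] flags=0010 VC?T → r1=0x56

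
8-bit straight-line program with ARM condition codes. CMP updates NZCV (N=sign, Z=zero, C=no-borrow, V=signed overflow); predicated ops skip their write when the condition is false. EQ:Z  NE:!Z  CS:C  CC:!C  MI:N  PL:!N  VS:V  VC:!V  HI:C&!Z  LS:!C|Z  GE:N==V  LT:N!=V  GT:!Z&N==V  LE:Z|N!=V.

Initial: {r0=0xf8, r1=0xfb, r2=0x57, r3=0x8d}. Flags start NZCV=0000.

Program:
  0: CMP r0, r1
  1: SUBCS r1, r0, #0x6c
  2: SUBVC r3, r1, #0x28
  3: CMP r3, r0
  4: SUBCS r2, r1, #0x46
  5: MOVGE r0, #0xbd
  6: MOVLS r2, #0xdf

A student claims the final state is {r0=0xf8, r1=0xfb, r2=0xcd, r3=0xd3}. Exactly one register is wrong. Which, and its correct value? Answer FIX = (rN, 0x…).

FIX = (r2, 0xdf)

0: ✓ CMP  NZCV=1000
1: · SUBCS
2: ✓ SUBVC  r3←0xd3
3: ✓ CMP  NZCV=1000
4: · SUBCS
5: · MOVGE
6: ✓ MOVLS  r2←0xdf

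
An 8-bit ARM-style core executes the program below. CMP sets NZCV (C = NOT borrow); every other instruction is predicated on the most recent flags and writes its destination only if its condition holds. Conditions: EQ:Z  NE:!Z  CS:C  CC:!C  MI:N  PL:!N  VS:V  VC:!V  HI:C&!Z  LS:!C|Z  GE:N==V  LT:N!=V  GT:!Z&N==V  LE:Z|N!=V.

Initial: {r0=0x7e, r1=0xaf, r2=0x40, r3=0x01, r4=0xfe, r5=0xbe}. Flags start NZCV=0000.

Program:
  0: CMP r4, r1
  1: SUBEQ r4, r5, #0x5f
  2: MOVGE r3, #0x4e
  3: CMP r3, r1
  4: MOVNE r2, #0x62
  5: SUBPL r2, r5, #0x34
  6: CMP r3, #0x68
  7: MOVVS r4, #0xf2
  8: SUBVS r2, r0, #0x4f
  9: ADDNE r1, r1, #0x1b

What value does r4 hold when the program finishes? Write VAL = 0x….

VAL = 0xfe

[0] flags=0010 → (cmp)
[1] flags=0010 EQ?F → skip
[2] flags=0010 GE?T → r3=0x4e
[3] flags=1001 → (cmp)
[4] flags=1001 NE?T → r2=0x62
[5] flags=1001 PL?F → skip
[6] flags=1000 → (cmp)
[7] flags=1000 VS?F → skip
[8] flags=1000 VS?F → skip
[9] flags=1000 NE?T → r1=0xca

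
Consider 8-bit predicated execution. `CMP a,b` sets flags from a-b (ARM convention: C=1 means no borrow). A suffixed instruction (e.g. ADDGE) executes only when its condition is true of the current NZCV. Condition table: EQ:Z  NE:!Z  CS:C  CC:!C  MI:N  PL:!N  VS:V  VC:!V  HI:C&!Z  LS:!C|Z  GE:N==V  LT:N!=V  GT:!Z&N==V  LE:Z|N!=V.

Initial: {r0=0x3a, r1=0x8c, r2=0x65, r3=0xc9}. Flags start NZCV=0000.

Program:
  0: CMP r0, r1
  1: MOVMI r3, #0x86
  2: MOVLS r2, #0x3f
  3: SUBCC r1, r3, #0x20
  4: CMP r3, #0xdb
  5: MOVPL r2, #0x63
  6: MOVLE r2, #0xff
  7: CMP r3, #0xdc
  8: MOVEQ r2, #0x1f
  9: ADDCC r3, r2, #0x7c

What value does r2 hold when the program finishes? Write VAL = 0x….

VAL = 0xff

0: ✓ CMP  NZCV=1001
1: ✓ MOVMI  r3←0x86
2: ✓ MOVLS  r2←0x3f
3: ✓ SUBCC  r1←0x66
4: ✓ CMP  NZCV=1000
5: · MOVPL
6: ✓ MOVLE  r2←0xff
7: ✓ CMP  NZCV=1000
8: · MOVEQ
9: ✓ ADDCC  r3←0x7b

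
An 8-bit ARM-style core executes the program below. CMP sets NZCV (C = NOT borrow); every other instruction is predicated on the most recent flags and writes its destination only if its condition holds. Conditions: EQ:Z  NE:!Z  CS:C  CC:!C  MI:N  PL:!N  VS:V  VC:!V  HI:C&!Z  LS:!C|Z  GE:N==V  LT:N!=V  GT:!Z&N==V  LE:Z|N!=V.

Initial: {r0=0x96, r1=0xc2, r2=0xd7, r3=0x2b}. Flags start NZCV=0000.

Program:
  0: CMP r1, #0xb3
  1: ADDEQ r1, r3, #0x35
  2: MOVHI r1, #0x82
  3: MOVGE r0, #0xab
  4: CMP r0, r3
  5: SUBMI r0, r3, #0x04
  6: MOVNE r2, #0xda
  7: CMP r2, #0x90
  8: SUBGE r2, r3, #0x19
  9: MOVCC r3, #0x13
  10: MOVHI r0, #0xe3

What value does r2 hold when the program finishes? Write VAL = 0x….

VAL = 0x12

[0] flags=0010 → (cmp)
[1] flags=0010 EQ?F → skip
[2] flags=0010 HI?T → r1=0x82
[3] flags=0010 GE?T → r0=0xab
[4] flags=1010 → (cmp)
[5] flags=1010 MI?T → r0=0x27
[6] flags=1010 NE?T → r2=0xda
[7] flags=0010 → (cmp)
[8] flags=0010 GE?T → r2=0x12
[9] flags=0010 CC?F → skip
[10] flags=0010 HI?T → r0=0xe3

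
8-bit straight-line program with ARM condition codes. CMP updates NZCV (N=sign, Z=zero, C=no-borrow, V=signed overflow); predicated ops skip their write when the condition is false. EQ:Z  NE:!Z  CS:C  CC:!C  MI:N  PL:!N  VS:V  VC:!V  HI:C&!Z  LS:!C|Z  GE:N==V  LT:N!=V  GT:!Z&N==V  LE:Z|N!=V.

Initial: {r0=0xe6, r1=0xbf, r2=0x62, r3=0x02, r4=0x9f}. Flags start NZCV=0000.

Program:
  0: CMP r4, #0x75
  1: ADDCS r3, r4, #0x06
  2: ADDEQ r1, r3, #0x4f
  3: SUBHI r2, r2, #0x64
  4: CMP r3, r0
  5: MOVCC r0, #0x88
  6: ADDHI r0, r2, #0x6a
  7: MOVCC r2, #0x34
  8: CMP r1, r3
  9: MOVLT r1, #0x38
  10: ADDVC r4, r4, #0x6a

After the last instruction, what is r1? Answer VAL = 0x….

0: ✓ CMP  NZCV=0011
1: ✓ ADDCS  r3←0xa5
2: · ADDEQ
3: ✓ SUBHI  r2←0xfe
4: ✓ CMP  NZCV=1000
5: ✓ MOVCC  r0←0x88
6: · ADDHI
7: ✓ MOVCC  r2←0x34
8: ✓ CMP  NZCV=0010
9: · MOVLT
10: ✓ ADDVC  r4←0x09

VAL = 0xbf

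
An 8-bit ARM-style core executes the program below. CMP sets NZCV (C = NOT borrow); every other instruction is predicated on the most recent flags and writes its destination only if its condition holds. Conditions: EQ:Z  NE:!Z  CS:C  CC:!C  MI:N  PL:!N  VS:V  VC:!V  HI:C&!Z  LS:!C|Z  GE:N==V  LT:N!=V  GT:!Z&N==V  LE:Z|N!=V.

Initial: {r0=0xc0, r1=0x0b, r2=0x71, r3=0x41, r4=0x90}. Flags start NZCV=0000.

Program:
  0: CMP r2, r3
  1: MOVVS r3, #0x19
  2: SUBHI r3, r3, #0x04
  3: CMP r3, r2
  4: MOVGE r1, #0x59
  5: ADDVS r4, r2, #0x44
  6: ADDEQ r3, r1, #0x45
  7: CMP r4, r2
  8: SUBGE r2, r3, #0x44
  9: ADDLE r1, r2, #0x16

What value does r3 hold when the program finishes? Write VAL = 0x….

VAL = 0x3d

[0] flags=0010 → (cmp)
[1] flags=0010 VS?F → skip
[2] flags=0010 HI?T → r3=0x3d
[3] flags=1000 → (cmp)
[4] flags=1000 GE?F → skip
[5] flags=1000 VS?F → skip
[6] flags=1000 EQ?F → skip
[7] flags=0011 → (cmp)
[8] flags=0011 GE?F → skip
[9] flags=0011 LE?T → r1=0x87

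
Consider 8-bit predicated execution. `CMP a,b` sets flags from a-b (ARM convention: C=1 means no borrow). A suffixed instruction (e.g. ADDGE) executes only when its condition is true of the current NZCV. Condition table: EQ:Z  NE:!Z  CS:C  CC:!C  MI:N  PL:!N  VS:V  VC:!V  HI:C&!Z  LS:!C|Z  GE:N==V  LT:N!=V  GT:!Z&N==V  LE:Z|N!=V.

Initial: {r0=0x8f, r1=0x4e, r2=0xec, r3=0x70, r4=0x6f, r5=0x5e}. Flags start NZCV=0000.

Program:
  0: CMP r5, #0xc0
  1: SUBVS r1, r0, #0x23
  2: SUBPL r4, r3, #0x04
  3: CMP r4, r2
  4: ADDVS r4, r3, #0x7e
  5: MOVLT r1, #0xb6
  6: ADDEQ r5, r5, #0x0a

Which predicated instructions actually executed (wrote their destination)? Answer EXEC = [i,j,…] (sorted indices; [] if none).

0: ✓ CMP  NZCV=1001
1: ✓ SUBVS  r1←0x6c
2: · SUBPL
3: ✓ CMP  NZCV=1001
4: ✓ ADDVS  r4←0xee
5: · MOVLT
6: · ADDEQ

EXEC = [1,4]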